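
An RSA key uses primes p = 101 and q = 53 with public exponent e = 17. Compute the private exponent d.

φ(n) = (p−1)(q−1) = 100·52 = 5200.
Need d with 17·d ≡ 1 (mod 5200). Apply the extended Euclidean algorithm:
5200 = 305·17 + 15
17 = 1·15 + 2
15 = 7·2 + 1
2 = 2·1 + 0
Back-substitute:
1 = 15 − 7·2
1 = −7·17 + 8·15
1 = 8·5200 − 2447·17
So 17·(-2447) ≡ 1 (mod 5200), hence d ≡ -2447 ≡ 2753 (mod 5200).

2753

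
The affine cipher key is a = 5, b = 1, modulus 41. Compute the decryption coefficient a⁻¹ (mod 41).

33

Apply the Euclidean algorithm to 41 and 5:
41 = 8*5 + 1
5 = 5*1 + 0
gcd = 1, so the inverse exists. Back-substitute:
1 = 41 − 8·5
Thus 5·(-8) ≡ 1 (mod 41); reducing, -8 mod 41 = 33.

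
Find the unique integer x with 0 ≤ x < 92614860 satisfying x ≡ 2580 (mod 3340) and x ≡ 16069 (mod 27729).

29935660

Write x = 2580 + 3340·k. Then 3340·k ≡ 16069 − 2580 ≡ 13489 (mod 27729).
Need 3340⁻¹ mod 27729. Extended Euclid on (27729, 3340):
27729 = 8·3340 + 1009
3340 = 3·1009 + 313
1009 = 3·313 + 70
313 = 4·70 + 33
70 = 2·33 + 4
33 = 8·4 + 1
4 = 4·1 + 0
Back-substitute:
1 = 33 − 8·4
1 = −8·70 + 17·33
1 = 17·313 − 76·70
1 = −76·1009 + 245·313
1 = 245·3340 − 811·1009
1 = −811·27729 + 6733·3340
3340⁻¹ ≡ 6733 (mod 27729), so k ≡ 6733·13489 ≡ 8962 (mod 27729).
x = 2580 + 3340·8962 = 29935660.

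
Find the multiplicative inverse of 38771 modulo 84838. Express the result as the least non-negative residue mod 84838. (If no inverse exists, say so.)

Apply the Euclidean algorithm to 84838 and 38771:
84838 = 2×38771 + 7296
38771 = 5×7296 + 2291
7296 = 3×2291 + 423
2291 = 5×423 + 176
423 = 2×176 + 71
176 = 2×71 + 34
71 = 2×34 + 3
34 = 11×3 + 1
3 = 3×1 + 0
gcd = 1, so the inverse exists. Back-substitute:
1 = 34 − 11·3
1 = −11·71 + 23·34
1 = 23·176 − 57·71
1 = −57·423 + 137·176
1 = 137·2291 − 742·423
1 = −742·7296 + 2363·2291
1 = 2363·38771 − 12557·7296
1 = −12557·84838 + 27477·38771
So 38771·27477 ≡ 1 (mod 84838).

27477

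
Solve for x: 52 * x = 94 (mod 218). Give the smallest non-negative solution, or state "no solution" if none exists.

First find gcd(52, 218):
218 = 4·52 + 10
52 = 5·10 + 2
10 = 5·2 + 0
gcd = 2 and 2 | 94, so solutions exist. Divide through by 2: 26x ≡ 47 (mod 109).
Now find 26⁻¹ mod 109:
109 = 4*26 + 5
26 = 5*5 + 1
5 = 5*1 + 0
Back-substitute:
1 = 26 − 5·5
1 = −5·109 + 21·26
So 26⁻¹ ≡ 21 (mod 109).
Then x ≡ 21·47 ≡ 6 (mod 109); the smallest non-negative solution is x = 6.

6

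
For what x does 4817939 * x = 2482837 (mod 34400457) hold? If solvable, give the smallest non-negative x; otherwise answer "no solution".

First find gcd(4817939, 34400457):
34400457 = 7·4817939 + 674884
4817939 = 7·674884 + 93751
674884 = 7·93751 + 18627
93751 = 5·18627 + 616
18627 = 30·616 + 147
616 = 4·147 + 28
147 = 5·28 + 7
28 = 4·7 + 0
gcd = 7 and 7 | 2482837, so solutions exist. Divide through by 7: 688277x ≡ 354691 (mod 4914351).
Now find 688277⁻¹ mod 4914351:
4914351 = 7*688277 + 96412
688277 = 7*96412 + 13393
96412 = 7*13393 + 2661
13393 = 5*2661 + 88
2661 = 30*88 + 21
88 = 4*21 + 4
21 = 5*4 + 1
4 = 4*1 + 0
Back-substitute:
1 = 21 − 5·4
1 = −5·88 + 21·21
1 = 21·2661 − 635·88
1 = −635·13393 + 3196·2661
1 = 3196·96412 − 23007·13393
1 = −23007·688277 + 164245·96412
1 = 164245·4914351 − 1172722·688277
So 688277·(-1172722) ≡ 1 (mod 4914351), i.e. 688277⁻¹ ≡ 3741629.
Then x ≡ 3741629·354691 ≡ 1644089 (mod 4914351); the smallest non-negative solution is x = 1644089.

1644089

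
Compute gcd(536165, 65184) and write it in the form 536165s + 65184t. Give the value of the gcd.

7

Apply Euclid's algorithm to 536165 and 65184:
536165 = 8×65184 + 14693
65184 = 4×14693 + 6412
14693 = 2×6412 + 1869
6412 = 3×1869 + 805
1869 = 2×805 + 259
805 = 3×259 + 28
259 = 9×28 + 7
28 = 4×7 + 0
gcd(536165, 65184) = 7.
Express as a combination:
7 = 259 − 9·28
7 = −9·805 + 28·259
7 = 28·1869 − 65·805
7 = −65·6412 + 223·1869
7 = 223·14693 − 511·6412
7 = −511·65184 + 2267·14693
7 = 2267·536165 − 18647·65184
So 7 = (2267)·536165 + (-18647)·65184.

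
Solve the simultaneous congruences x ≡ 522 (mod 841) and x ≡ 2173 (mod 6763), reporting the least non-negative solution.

658184

Write x = 522 + 841·k. Then 841·k ≡ 2173 − 522 ≡ 1651 (mod 6763).
Need 841⁻¹ mod 6763. Extended Euclid on (6763, 841):
6763 = 8*841 + 35
841 = 24*35 + 1
35 = 35*1 + 0
Back-substitute:
1 = 841 − 24·35
1 = −24·6763 + 193·841
841⁻¹ ≡ 193 (mod 6763), so k ≡ 193·1651 ≡ 782 (mod 6763).
x = 522 + 841·782 = 658184.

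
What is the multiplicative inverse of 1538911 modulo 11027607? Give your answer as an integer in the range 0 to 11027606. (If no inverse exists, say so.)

Apply the Euclidean algorithm to 11027607 and 1538911:
11027607 = 7×1538911 + 255230
1538911 = 6×255230 + 7531
255230 = 33×7531 + 6707
7531 = 1×6707 + 824
6707 = 8×824 + 115
824 = 7×115 + 19
115 = 6×19 + 1
19 = 19×1 + 0
The gcd is 1. Working backward:
1 = 115 − 6·19
1 = −6·824 + 43·115
1 = 43·6707 − 350·824
1 = −350·7531 + 393·6707
1 = 393·255230 − 13319·7531
1 = −13319·1538911 + 80307·255230
1 = 80307·11027607 − 575468·1538911
Hence 1538911⁻¹ ≡ -575468 ≡ 10452139 (mod 11027607).

10452139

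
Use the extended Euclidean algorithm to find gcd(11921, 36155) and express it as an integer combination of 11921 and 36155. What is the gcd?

Euclidean algorithm:
36155 = 3·11921 + 392
11921 = 30·392 + 161
392 = 2·161 + 70
161 = 2·70 + 21
70 = 3·21 + 7
21 = 3·7 + 0
gcd(11921, 36155) = 7.
Working backward:
7 = 70 − 3·21
7 = −3·161 + 7·70
7 = 7·392 − 17·161
7 = −17·11921 + 517·392
7 = 517·36155 − 1568·11921
So 7 = (517)·36155 + (-1568)·11921.

7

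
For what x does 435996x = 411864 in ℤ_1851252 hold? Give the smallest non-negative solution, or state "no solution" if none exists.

17588

First find gcd(435996, 1851252):
1851252 = 4×435996 + 107268
435996 = 4×107268 + 6924
107268 = 15×6924 + 3408
6924 = 2×3408 + 108
3408 = 31×108 + 60
108 = 1×60 + 48
60 = 1×48 + 12
48 = 4×12 + 0
gcd = 12 and 12 | 411864, so solutions exist. Divide through by 12: 36333x ≡ 34322 (mod 154271).
Now find 36333⁻¹ mod 154271:
154271 = 4*36333 + 8939
36333 = 4*8939 + 577
8939 = 15*577 + 284
577 = 2*284 + 9
284 = 31*9 + 5
9 = 1*5 + 4
5 = 1*4 + 1
4 = 4*1 + 0
Back-substitute:
1 = 5 − 4
1 = −9 + 2·5
1 = 2·284 − 63·9
1 = −63·577 + 128·284
1 = 128·8939 − 1983·577
1 = −1983·36333 + 8060·8939
1 = 8060·154271 − 34223·36333
So 36333·(-34223) ≡ 1 (mod 154271), i.e. 36333⁻¹ ≡ 120048.
Then x ≡ 120048·34322 ≡ 17588 (mod 154271); the smallest non-negative solution is x = 17588.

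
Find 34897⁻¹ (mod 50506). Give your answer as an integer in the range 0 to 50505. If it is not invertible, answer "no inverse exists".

12273

Extended Euclidean algorithm:
50506 = 1*34897 + 15609
34897 = 2*15609 + 3679
15609 = 4*3679 + 893
3679 = 4*893 + 107
893 = 8*107 + 37
107 = 2*37 + 33
37 = 1*33 + 4
33 = 8*4 + 1
4 = 4*1 + 0
gcd = 1, so the inverse exists. Back-substitute:
1 = 33 − 8·4
1 = −8·37 + 9·33
1 = 9·107 − 26·37
1 = −26·893 + 217·107
1 = 217·3679 − 894·893
1 = −894·15609 + 3793·3679
1 = 3793·34897 − 8480·15609
1 = −8480·50506 + 12273·34897
So 34897·12273 ≡ 1 (mod 50506).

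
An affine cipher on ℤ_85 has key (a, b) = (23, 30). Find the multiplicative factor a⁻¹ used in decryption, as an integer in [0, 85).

37

Run Euclid on (85, 23):
85 = 3·23 + 16
23 = 1·16 + 7
16 = 2·7 + 2
7 = 3·2 + 1
2 = 2·1 + 0
Since gcd(23, 85) = 1, back-substitute to write 1 as a combination:
1 = 7 − 3·2
1 = −3·16 + 7·7
1 = 7·23 − 10·16
1 = −10·85 + 37·23
So 23·37 ≡ 1 (mod 85).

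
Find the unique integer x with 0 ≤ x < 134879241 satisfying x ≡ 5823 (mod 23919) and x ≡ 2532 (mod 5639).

Write x = 5823 + 23919·k. Then 23919·k ≡ 2532 − 5823 ≡ 2348 (mod 5639).
Need 23919⁻¹ mod 5639. Extended Euclid on (5639, 1363):
5639 = 4·1363 + 187
1363 = 7·187 + 54
187 = 3·54 + 25
54 = 2·25 + 4
25 = 6·4 + 1
4 = 4·1 + 0
Back-substitute:
1 = 25 − 6·4
1 = −6·54 + 13·25
1 = 13·187 − 45·54
1 = −45·1363 + 328·187
1 = 328·5639 − 1357·1363
23919⁻¹ ≡ 4282 (mod 5639), so k ≡ 4282·2348 ≡ 5438 (mod 5639).
x = 5823 + 23919·5438 = 130077345.

130077345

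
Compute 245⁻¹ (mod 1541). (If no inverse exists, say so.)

gcd(1541, 245) by repeated division:
1541 = 6×245 + 71
245 = 3×71 + 32
71 = 2×32 + 7
32 = 4×7 + 4
7 = 1×4 + 3
4 = 1×3 + 1
3 = 3×1 + 0
Since gcd(245, 1541) = 1, back-substitute to write 1 as a combination:
1 = 4 − 3
1 = −7 + 2·4
1 = 2·32 − 9·7
1 = −9·71 + 20·32
1 = 20·245 − 69·71
1 = −69·1541 + 434·245
So 245·434 ≡ 1 (mod 1541).

434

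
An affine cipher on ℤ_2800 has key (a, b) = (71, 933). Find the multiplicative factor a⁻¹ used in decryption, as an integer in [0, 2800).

Apply the Euclidean algorithm to 2800 and 71:
2800 = 39×71 + 31
71 = 2×31 + 9
31 = 3×9 + 4
9 = 2×4 + 1
4 = 4×1 + 0
gcd = 1, so the inverse exists. Back-substitute:
1 = 9 − 2·4
1 = −2·31 + 7·9
1 = 7·71 − 16·31
1 = −16·2800 + 631·71
So 71·631 ≡ 1 (mod 2800).

631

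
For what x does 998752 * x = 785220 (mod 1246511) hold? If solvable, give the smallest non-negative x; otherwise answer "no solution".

First find gcd(998752, 1246511):
1246511 = 1×998752 + 247759
998752 = 4×247759 + 7716
247759 = 32×7716 + 847
7716 = 9×847 + 93
847 = 9×93 + 10
93 = 9×10 + 3
10 = 3×3 + 1
3 = 3×1 + 0
gcd = 1, so a unique solution mod 1246511 exists.
Back-substitute for the Bézout coefficients:
1 = 10 − 3·3
1 = −3·93 + 28·10
1 = 28·847 − 255·93
1 = −255·7716 + 2323·847
1 = 2323·247759 − 74591·7716
1 = −74591·998752 + 300687·247759
1 = 300687·1246511 − 375278·998752
So 998752·(-375278) ≡ 1 (mod 1246511), giving 998752⁻¹ ≡ 871233.
x ≡ 998752⁻¹·785220 ≡ 871233·785220 ≡ 655751 (mod 1246511).

655751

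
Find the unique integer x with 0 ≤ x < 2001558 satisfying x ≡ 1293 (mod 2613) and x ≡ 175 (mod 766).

1663161

Write x = 1293 + 2613·k. Then 2613·k ≡ 175 − 1293 ≡ 414 (mod 766).
Need 2613⁻¹ mod 766. Extended Euclid on (766, 315):
766 = 2*315 + 136
315 = 2*136 + 43
136 = 3*43 + 7
43 = 6*7 + 1
7 = 7*1 + 0
Back-substitute:
1 = 43 − 6·7
1 = −6·136 + 19·43
1 = 19·315 − 44·136
1 = −44·766 + 107·315
2613⁻¹ ≡ 107 (mod 766), so k ≡ 107·414 ≡ 636 (mod 766).
x = 1293 + 2613·636 = 1663161.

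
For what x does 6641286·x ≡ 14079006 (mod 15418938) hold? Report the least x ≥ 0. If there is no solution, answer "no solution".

First find gcd(6641286, 15418938):
15418938 = 2×6641286 + 2136366
6641286 = 3×2136366 + 232188
2136366 = 9×232188 + 46674
232188 = 4×46674 + 45492
46674 = 1×45492 + 1182
45492 = 38×1182 + 576
1182 = 2×576 + 30
576 = 19×30 + 6
30 = 5×6 + 0
gcd = 6 and 6 | 14079006, so solutions exist. Divide through by 6: 1106881x ≡ 2346501 (mod 2569823).
Now find 1106881⁻¹ mod 2569823:
2569823 = 2*1106881 + 356061
1106881 = 3*356061 + 38698
356061 = 9*38698 + 7779
38698 = 4*7779 + 7582
7779 = 1*7582 + 197
7582 = 38*197 + 96
197 = 2*96 + 5
96 = 19*5 + 1
5 = 5*1 + 0
Back-substitute:
1 = 96 − 19·5
1 = −19·197 + 39·96
1 = 39·7582 − 1501·197
1 = −1501·7779 + 1540·7582
1 = 1540·38698 − 7661·7779
1 = −7661·356061 + 70489·38698
1 = 70489·1106881 − 219128·356061
1 = −219128·2569823 + 508745·1106881
So 1106881⁻¹ ≡ 508745 (mod 2569823).
Then x ≡ 508745·2346501 ≡ 493763 (mod 2569823); the smallest non-negative solution is x = 493763.

493763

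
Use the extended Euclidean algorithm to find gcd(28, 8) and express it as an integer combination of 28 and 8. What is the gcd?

4

Euclidean algorithm:
28 = 3·8 + 4
8 = 2·4 + 0
gcd(28, 8) = 4.
Express as a combination:
4 = 28 − 3·8
So 4 = (1)·28 + (-3)·8.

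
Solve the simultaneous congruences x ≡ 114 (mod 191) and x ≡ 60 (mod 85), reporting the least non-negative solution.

Write x = 114 + 191·k. Then 191·k ≡ 60 − 114 ≡ 31 (mod 85).
Need 191⁻¹ mod 85. Extended Euclid on (85, 21):
85 = 4×21 + 1
21 = 21×1 + 0
Back-substitute:
1 = 85 − 4·21
191⁻¹ ≡ 81 (mod 85), so k ≡ 81·31 ≡ 46 (mod 85).
x = 114 + 191·46 = 8900.

8900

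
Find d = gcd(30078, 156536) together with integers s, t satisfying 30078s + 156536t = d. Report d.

2

Repeated division:
156536 = 5*30078 + 6146
30078 = 4*6146 + 5494
6146 = 1*5494 + 652
5494 = 8*652 + 278
652 = 2*278 + 96
278 = 2*96 + 86
96 = 1*86 + 10
86 = 8*10 + 6
10 = 1*6 + 4
6 = 1*4 + 2
4 = 2*2 + 0
gcd(30078, 156536) = 2.
Express as a combination:
2 = 6 − 4
2 = −10 + 2·6
2 = 2·86 − 17·10
2 = −17·96 + 19·86
2 = 19·278 − 55·96
2 = −55·652 + 129·278
2 = 129·5494 − 1087·652
2 = −1087·6146 + 1216·5494
2 = 1216·30078 − 5951·6146
2 = −5951·156536 + 30971·30078
So 2 = (-5951)·156536 + (30971)·30078.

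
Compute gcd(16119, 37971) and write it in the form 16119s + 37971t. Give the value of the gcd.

9

Repeated division:
37971 = 2×16119 + 5733
16119 = 2×5733 + 4653
5733 = 1×4653 + 1080
4653 = 4×1080 + 333
1080 = 3×333 + 81
333 = 4×81 + 9
81 = 9×9 + 0
gcd(16119, 37971) = 9.
Back-substituting:
9 = 333 − 4·81
9 = −4·1080 + 13·333
9 = 13·4653 − 56·1080
9 = −56·5733 + 69·4653
9 = 69·16119 − 194·5733
9 = −194·37971 + 457·16119
So 9 = (-194)·37971 + (457)·16119.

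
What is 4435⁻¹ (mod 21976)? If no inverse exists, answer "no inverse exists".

Run Euclid on (21976, 4435):
21976 = 4·4435 + 4236
4435 = 1·4236 + 199
4236 = 21·199 + 57
199 = 3·57 + 28
57 = 2·28 + 1
28 = 28·1 + 0
gcd = 1, so the inverse exists. Back-substitute:
1 = 57 − 2·28
1 = −2·199 + 7·57
1 = 7·4236 − 149·199
1 = −149·4435 + 156·4236
1 = 156·21976 − 773·4435
So 4435·(-773) ≡ 1 (mod 21976), and -773 ≡ 21203 (mod 21976).

21203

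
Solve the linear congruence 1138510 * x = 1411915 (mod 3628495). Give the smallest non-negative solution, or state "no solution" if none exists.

First find gcd(1138510, 3628495):
3628495 = 3*1138510 + 212965
1138510 = 5*212965 + 73685
212965 = 2*73685 + 65595
73685 = 1*65595 + 8090
65595 = 8*8090 + 875
8090 = 9*875 + 215
875 = 4*215 + 15
215 = 14*15 + 5
15 = 3*5 + 0
gcd = 5 and 5 | 1411915, so solutions exist. Divide through by 5: 227702x ≡ 282383 (mod 725699).
Now find 227702⁻¹ mod 725699:
725699 = 3·227702 + 42593
227702 = 5·42593 + 14737
42593 = 2·14737 + 13119
14737 = 1·13119 + 1618
13119 = 8·1618 + 175
1618 = 9·175 + 43
175 = 4·43 + 3
43 = 14·3 + 1
3 = 3·1 + 0
Back-substitute:
1 = 43 − 14·3
1 = −14·175 + 57·43
1 = 57·1618 − 527·175
1 = −527·13119 + 4273·1618
1 = 4273·14737 − 4800·13119
1 = −4800·42593 + 13873·14737
1 = 13873·227702 − 74165·42593
1 = −74165·725699 + 236368·227702
So 227702⁻¹ ≡ 236368 (mod 725699).
Then x ≡ 236368·282383 ≡ 139419 (mod 725699); the smallest non-negative solution is x = 139419.

139419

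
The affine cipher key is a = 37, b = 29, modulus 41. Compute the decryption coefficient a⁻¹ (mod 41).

10

Extended Euclidean algorithm:
41 = 1·37 + 4
37 = 9·4 + 1
4 = 4·1 + 0
gcd = 1, so the inverse exists. Back-substitute:
1 = 37 − 9·4
1 = −9·41 + 10·37
So 37·10 ≡ 1 (mod 41).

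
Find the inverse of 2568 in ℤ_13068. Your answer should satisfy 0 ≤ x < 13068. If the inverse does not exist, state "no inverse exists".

no inverse exists

Euclidean algorithm on 13068, 2568:
13068 = 5*2568 + 228
2568 = 11*228 + 60
228 = 3*60 + 48
60 = 1*48 + 12
48 = 4*12 + 0
The gcd is 12, not 1, hence no inverse exists.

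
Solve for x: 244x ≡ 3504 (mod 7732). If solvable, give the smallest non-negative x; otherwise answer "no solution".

First find gcd(244, 7732):
7732 = 31·244 + 168
244 = 1·168 + 76
168 = 2·76 + 16
76 = 4·16 + 12
16 = 1·12 + 4
12 = 3·4 + 0
gcd = 4 and 4 | 3504, so solutions exist. Divide through by 4: 61x ≡ 876 (mod 1933).
Now find 61⁻¹ mod 1933:
1933 = 31×61 + 42
61 = 1×42 + 19
42 = 2×19 + 4
19 = 4×4 + 3
4 = 1×3 + 1
3 = 3×1 + 0
Back-substitute:
1 = 4 − 3
1 = −19 + 5·4
1 = 5·42 − 11·19
1 = −11·61 + 16·42
1 = 16·1933 − 507·61
So 61·(-507) ≡ 1 (mod 1933), i.e. 61⁻¹ ≡ 1426.
Then x ≡ 1426·876 ≡ 458 (mod 1933); the smallest non-negative solution is x = 458.

458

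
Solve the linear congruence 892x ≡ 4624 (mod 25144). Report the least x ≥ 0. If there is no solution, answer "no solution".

First find gcd(892, 25144):
25144 = 28×892 + 168
892 = 5×168 + 52
168 = 3×52 + 12
52 = 4×12 + 4
12 = 3×4 + 0
gcd = 4 and 4 | 4624, so solutions exist. Divide through by 4: 223x ≡ 1156 (mod 6286).
Now find 223⁻¹ mod 6286:
6286 = 28×223 + 42
223 = 5×42 + 13
42 = 3×13 + 3
13 = 4×3 + 1
3 = 3×1 + 0
Back-substitute:
1 = 13 − 4·3
1 = −4·42 + 13·13
1 = 13·223 − 69·42
1 = −69·6286 + 1945·223
So 223⁻¹ ≡ 1945 (mod 6286).
Then x ≡ 1945·1156 ≡ 4318 (mod 6286); the smallest non-negative solution is x = 4318.

4318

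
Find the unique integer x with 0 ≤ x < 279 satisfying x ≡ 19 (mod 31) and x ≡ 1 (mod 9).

19

Write x = 19 + 31·k. Then 31·k ≡ 1 − 19 ≡ 0 (mod 9).
Need 31⁻¹ mod 9. Extended Euclid on (9, 4):
9 = 2*4 + 1
4 = 4*1 + 0
Back-substitute:
1 = 9 − 2·4
31⁻¹ ≡ 7 (mod 9), so k ≡ 7·0 ≡ 0 (mod 9).
x = 19 + 31·0 = 19.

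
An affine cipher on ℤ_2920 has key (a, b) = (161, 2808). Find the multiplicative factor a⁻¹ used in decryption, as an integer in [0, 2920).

Extended Euclidean algorithm:
2920 = 18×161 + 22
161 = 7×22 + 7
22 = 3×7 + 1
7 = 7×1 + 0
The gcd is 1. Working backward:
1 = 22 − 3·7
1 = −3·161 + 22·22
1 = 22·2920 − 399·161
Thus 161·(-399) ≡ 1 (mod 2920); reducing, -399 mod 2920 = 2521.

2521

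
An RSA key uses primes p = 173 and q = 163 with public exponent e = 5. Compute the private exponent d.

5573

φ(n) = (p−1)(q−1) = 172·162 = 27864.
Need d with 5·d ≡ 1 (mod 27864). Apply the extended Euclidean algorithm:
27864 = 5572·5 + 4
5 = 1·4 + 1
4 = 4·1 + 0
Back-substitute:
1 = 5 − 4
1 = −27864 + 5573·5
So 5·5573 ≡ 1 (mod 27864), hence d = 5573.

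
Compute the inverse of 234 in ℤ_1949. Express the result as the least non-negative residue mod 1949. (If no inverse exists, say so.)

Extended Euclidean algorithm:
1949 = 8*234 + 77
234 = 3*77 + 3
77 = 25*3 + 2
3 = 1*2 + 1
2 = 2*1 + 0
Since gcd(234, 1949) = 1, back-substitute to write 1 as a combination:
1 = 3 − 2
1 = −77 + 26·3
1 = 26·234 − 79·77
1 = −79·1949 + 658·234
So 234·658 ≡ 1 (mod 1949).

658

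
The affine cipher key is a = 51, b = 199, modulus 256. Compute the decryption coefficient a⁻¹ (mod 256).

251

gcd(256, 51) by repeated division:
256 = 5×51 + 1
51 = 51×1 + 0
gcd = 1, so the inverse exists. Back-substitute:
1 = 256 − 5·51
Hence 51⁻¹ ≡ -5 ≡ 251 (mod 256).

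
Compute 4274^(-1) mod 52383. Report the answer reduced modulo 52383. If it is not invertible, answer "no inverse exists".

50900

gcd(52383, 4274) by repeated division:
52383 = 12×4274 + 1095
4274 = 3×1095 + 989
1095 = 1×989 + 106
989 = 9×106 + 35
106 = 3×35 + 1
35 = 35×1 + 0
Since gcd(4274, 52383) = 1, back-substitute to write 1 as a combination:
1 = 106 − 3·35
1 = −3·989 + 28·106
1 = 28·1095 − 31·989
1 = −31·4274 + 121·1095
1 = 121·52383 − 1483·4274
So 4274·(-1483) ≡ 1 (mod 52383), and -1483 ≡ 50900 (mod 52383).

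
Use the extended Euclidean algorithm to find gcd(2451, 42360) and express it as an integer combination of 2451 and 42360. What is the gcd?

Euclidean algorithm:
42360 = 17×2451 + 693
2451 = 3×693 + 372
693 = 1×372 + 321
372 = 1×321 + 51
321 = 6×51 + 15
51 = 3×15 + 6
15 = 2×6 + 3
6 = 2×3 + 0
gcd(2451, 42360) = 3.
Express as a combination:
3 = 15 − 2·6
3 = −2·51 + 7·15
3 = 7·321 − 44·51
3 = −44·372 + 51·321
3 = 51·693 − 95·372
3 = −95·2451 + 336·693
3 = 336·42360 − 5807·2451
So 3 = (336)·42360 + (-5807)·2451.

3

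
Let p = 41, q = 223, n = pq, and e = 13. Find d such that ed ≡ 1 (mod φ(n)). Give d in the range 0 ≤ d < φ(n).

φ(n) = (p−1)(q−1) = 40·222 = 8880.
Need d with 13·d ≡ 1 (mod 8880). Apply the extended Euclidean algorithm:
8880 = 683·13 + 1
13 = 13·1 + 0
Back-substitute:
1 = 8880 − 683·13
So 13·(-683) ≡ 1 (mod 8880), hence d ≡ -683 ≡ 8197 (mod 8880).

8197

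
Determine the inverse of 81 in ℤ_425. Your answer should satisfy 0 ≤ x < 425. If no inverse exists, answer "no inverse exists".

Run Euclid on (425, 81):
425 = 5·81 + 20
81 = 4·20 + 1
20 = 20·1 + 0
The gcd is 1. Working backward:
1 = 81 − 4·20
1 = −4·425 + 21·81
So 81·21 ≡ 1 (mod 425).

21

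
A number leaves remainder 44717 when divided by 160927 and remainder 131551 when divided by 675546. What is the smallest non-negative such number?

103562684443

Write x = 44717 + 160927·k. Then 160927·k ≡ 131551 − 44717 ≡ 86834 (mod 675546).
Need 160927⁻¹ mod 675546. Extended Euclid on (675546, 160927):
675546 = 4*160927 + 31838
160927 = 5*31838 + 1737
31838 = 18*1737 + 572
1737 = 3*572 + 21
572 = 27*21 + 5
21 = 4*5 + 1
5 = 5*1 + 0
Back-substitute:
1 = 21 − 4·5
1 = −4·572 + 109·21
1 = 109·1737 − 331·572
1 = −331·31838 + 6067·1737
1 = 6067·160927 − 30666·31838
1 = −30666·675546 + 128731·160927
160927⁻¹ ≡ 128731 (mod 675546), so k ≡ 128731·86834 ≡ 643538 (mod 675546).
x = 44717 + 160927·643538 = 103562684443.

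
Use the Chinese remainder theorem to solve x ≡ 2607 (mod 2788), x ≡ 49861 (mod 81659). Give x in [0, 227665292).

Write x = 2607 + 2788·k. Then 2788·k ≡ 49861 − 2607 ≡ 47254 (mod 81659).
Need 2788⁻¹ mod 81659. Extended Euclid on (81659, 2788):
81659 = 29*2788 + 807
2788 = 3*807 + 367
807 = 2*367 + 73
367 = 5*73 + 2
73 = 36*2 + 1
2 = 2*1 + 0
Back-substitute:
1 = 73 − 36·2
1 = −36·367 + 181·73
1 = 181·807 − 398·367
1 = −398·2788 + 1375·807
1 = 1375·81659 − 40273·2788
2788⁻¹ ≡ 41386 (mod 81659), so k ≡ 41386·47254 ≡ 2653 (mod 81659).
x = 2607 + 2788·2653 = 7399171.

7399171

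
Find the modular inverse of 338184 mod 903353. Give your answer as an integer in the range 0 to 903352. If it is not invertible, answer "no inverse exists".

no inverse exists

Euclidean algorithm on 903353, 338184:
903353 = 2×338184 + 226985
338184 = 1×226985 + 111199
226985 = 2×111199 + 4587
111199 = 24×4587 + 1111
4587 = 4×1111 + 143
1111 = 7×143 + 110
143 = 1×110 + 33
110 = 3×33 + 11
33 = 3×11 + 0
The gcd is 11, not 1, hence no inverse exists.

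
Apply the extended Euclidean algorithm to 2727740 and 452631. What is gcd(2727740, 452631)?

Apply Euclid's algorithm to 2727740 and 452631:
2727740 = 6×452631 + 11954
452631 = 37×11954 + 10333
11954 = 1×10333 + 1621
10333 = 6×1621 + 607
1621 = 2×607 + 407
607 = 1×407 + 200
407 = 2×200 + 7
200 = 28×7 + 4
7 = 1×4 + 3
4 = 1×3 + 1
3 = 3×1 + 0
gcd(2727740, 452631) = 1.
Back-substituting:
1 = 4 − 3
1 = −7 + 2·4
1 = 2·200 − 57·7
1 = −57·407 + 116·200
1 = 116·607 − 173·407
1 = −173·1621 + 462·607
1 = 462·10333 − 2945·1621
1 = −2945·11954 + 3407·10333
1 = 3407·452631 − 129004·11954
1 = −129004·2727740 + 777431·452631
So 1 = (-129004)·2727740 + (777431)·452631.

1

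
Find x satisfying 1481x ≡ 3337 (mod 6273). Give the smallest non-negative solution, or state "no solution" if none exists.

1184

First find gcd(1481, 6273):
6273 = 4×1481 + 349
1481 = 4×349 + 85
349 = 4×85 + 9
85 = 9×9 + 4
9 = 2×4 + 1
4 = 4×1 + 0
gcd = 1, so a unique solution mod 6273 exists.
Back-substitute for the Bézout coefficients:
1 = 9 − 2·4
1 = −2·85 + 19·9
1 = 19·349 − 78·85
1 = −78·1481 + 331·349
1 = 331·6273 − 1402·1481
So 1481·(-1402) ≡ 1 (mod 6273), giving 1481⁻¹ ≡ 4871.
x ≡ 1481⁻¹·3337 ≡ 4871·3337 ≡ 1184 (mod 6273).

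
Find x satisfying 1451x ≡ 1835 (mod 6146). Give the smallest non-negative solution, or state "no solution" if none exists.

First find gcd(1451, 6146):
6146 = 4×1451 + 342
1451 = 4×342 + 83
342 = 4×83 + 10
83 = 8×10 + 3
10 = 3×3 + 1
3 = 3×1 + 0
gcd = 1, so a unique solution mod 6146 exists.
Back-substitute for the Bézout coefficients:
1 = 10 − 3·3
1 = −3·83 + 25·10
1 = 25·342 − 103·83
1 = −103·1451 + 437·342
1 = 437·6146 − 1851·1451
So 1451·(-1851) ≡ 1 (mod 6146), giving 1451⁻¹ ≡ 4295.
x ≡ 1451⁻¹·1835 ≡ 4295·1835 ≡ 2153 (mod 6146).

2153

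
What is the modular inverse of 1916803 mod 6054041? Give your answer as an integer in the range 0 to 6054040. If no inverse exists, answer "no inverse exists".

Euclidean algorithm on 6054041, 1916803:
6054041 = 3×1916803 + 303632
1916803 = 6×303632 + 95011
303632 = 3×95011 + 18599
95011 = 5×18599 + 2016
18599 = 9×2016 + 455
2016 = 4×455 + 196
455 = 2×196 + 63
196 = 3×63 + 7
63 = 9×7 + 0
gcd(1916803, 6054041) = 7 ≠ 1, so 1916803 has no multiplicative inverse modulo 6054041.

no inverse exists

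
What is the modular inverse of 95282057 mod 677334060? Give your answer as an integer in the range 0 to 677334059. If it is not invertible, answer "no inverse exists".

Compute gcd(95282057, 677334060):
677334060 = 7*95282057 + 10359661
95282057 = 9*10359661 + 2045108
10359661 = 5*2045108 + 134121
2045108 = 15*134121 + 33293
134121 = 4*33293 + 949
33293 = 35*949 + 78
949 = 12*78 + 13
78 = 6*13 + 0
The gcd is 13, not 1, hence no inverse exists.

no inverse exists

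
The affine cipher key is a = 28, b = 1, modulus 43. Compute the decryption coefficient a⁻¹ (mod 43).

20

Apply the Euclidean algorithm to 43 and 28:
43 = 1·28 + 15
28 = 1·15 + 13
15 = 1·13 + 2
13 = 6·2 + 1
2 = 2·1 + 0
The gcd is 1. Working backward:
1 = 13 − 6·2
1 = −6·15 + 7·13
1 = 7·28 − 13·15
1 = −13·43 + 20·28
So 28·20 ≡ 1 (mod 43).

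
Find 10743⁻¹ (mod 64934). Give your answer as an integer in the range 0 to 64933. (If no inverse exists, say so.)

gcd(64934, 10743) by repeated division:
64934 = 6·10743 + 476
10743 = 22·476 + 271
476 = 1·271 + 205
271 = 1·205 + 66
205 = 3·66 + 7
66 = 9·7 + 3
7 = 2·3 + 1
3 = 3·1 + 0
gcd = 1, so the inverse exists. Back-substitute:
1 = 7 − 2·3
1 = −2·66 + 19·7
1 = 19·205 − 59·66
1 = −59·271 + 78·205
1 = 78·476 − 137·271
1 = −137·10743 + 3092·476
1 = 3092·64934 − 18689·10743
So 10743·(-18689) ≡ 1 (mod 64934), and -18689 ≡ 46245 (mod 64934).

46245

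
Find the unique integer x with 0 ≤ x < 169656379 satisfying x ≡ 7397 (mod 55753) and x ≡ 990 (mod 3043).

88543161

Write x = 7397 + 55753·k. Then 55753·k ≡ 990 − 7397 ≡ 2722 (mod 3043).
Need 55753⁻¹ mod 3043. Extended Euclid on (3043, 979):
3043 = 3*979 + 106
979 = 9*106 + 25
106 = 4*25 + 6
25 = 4*6 + 1
6 = 6*1 + 0
Back-substitute:
1 = 25 − 4·6
1 = −4·106 + 17·25
1 = 17·979 − 157·106
1 = −157·3043 + 488·979
55753⁻¹ ≡ 488 (mod 3043), so k ≡ 488·2722 ≡ 1588 (mod 3043).
x = 7397 + 55753·1588 = 88543161.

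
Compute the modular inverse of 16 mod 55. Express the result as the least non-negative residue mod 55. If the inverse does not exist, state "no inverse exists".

31

Apply the Euclidean algorithm to 55 and 16:
55 = 3·16 + 7
16 = 2·7 + 2
7 = 3·2 + 1
2 = 2·1 + 0
The gcd is 1. Working backward:
1 = 7 − 3·2
1 = −3·16 + 7·7
1 = 7·55 − 24·16
So 16·(-24) ≡ 1 (mod 55), and -24 ≡ 31 (mod 55).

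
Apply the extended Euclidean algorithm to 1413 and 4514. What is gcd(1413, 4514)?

Repeated division:
4514 = 3·1413 + 275
1413 = 5·275 + 38
275 = 7·38 + 9
38 = 4·9 + 2
9 = 4·2 + 1
2 = 2·1 + 0
gcd(1413, 4514) = 1.
Express as a combination:
1 = 9 − 4·2
1 = −4·38 + 17·9
1 = 17·275 − 123·38
1 = −123·1413 + 632·275
1 = 632·4514 − 2019·1413
So 1 = (632)·4514 + (-2019)·1413.

1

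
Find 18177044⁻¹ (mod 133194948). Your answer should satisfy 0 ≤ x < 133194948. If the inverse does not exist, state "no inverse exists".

no inverse exists

Compute gcd(18177044, 133194948):
133194948 = 7×18177044 + 5955640
18177044 = 3×5955640 + 310124
5955640 = 19×310124 + 63284
310124 = 4×63284 + 56988
63284 = 1×56988 + 6296
56988 = 9×6296 + 324
6296 = 19×324 + 140
324 = 2×140 + 44
140 = 3×44 + 8
44 = 5×8 + 4
8 = 2×4 + 0
Since gcd = 4 > 1, 18177044 is not a unit mod 133194948.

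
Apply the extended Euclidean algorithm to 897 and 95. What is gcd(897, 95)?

1

Repeated division:
897 = 9×95 + 42
95 = 2×42 + 11
42 = 3×11 + 9
11 = 1×9 + 2
9 = 4×2 + 1
2 = 2×1 + 0
gcd(897, 95) = 1.
Back-substituting:
1 = 9 − 4·2
1 = −4·11 + 5·9
1 = 5·42 − 19·11
1 = −19·95 + 43·42
1 = 43·897 − 406·95
So 1 = (43)·897 + (-406)·95.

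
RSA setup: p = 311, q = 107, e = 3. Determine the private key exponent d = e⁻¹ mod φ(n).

21907

φ(n) = (p−1)(q−1) = 310·106 = 32860.
Need d with 3·d ≡ 1 (mod 32860). Apply the extended Euclidean algorithm:
32860 = 10953×3 + 1
3 = 3×1 + 0
Back-substitute:
1 = 32860 − 10953·3
So 3·(-10953) ≡ 1 (mod 32860), hence d ≡ -10953 ≡ 21907 (mod 32860).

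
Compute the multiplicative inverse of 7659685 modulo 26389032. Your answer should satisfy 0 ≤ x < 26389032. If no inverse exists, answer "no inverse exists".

Run Euclid on (26389032, 7659685):
26389032 = 3×7659685 + 3409977
7659685 = 2×3409977 + 839731
3409977 = 4×839731 + 51053
839731 = 16×51053 + 22883
51053 = 2×22883 + 5287
22883 = 4×5287 + 1735
5287 = 3×1735 + 82
1735 = 21×82 + 13
82 = 6×13 + 4
13 = 3×4 + 1
4 = 4×1 + 0
Since gcd(7659685, 26389032) = 1, back-substitute to write 1 as a combination:
1 = 13 − 3·4
1 = −3·82 + 19·13
1 = 19·1735 − 402·82
1 = −402·5287 + 1225·1735
1 = 1225·22883 − 5302·5287
1 = −5302·51053 + 11829·22883
1 = 11829·839731 − 194566·51053
1 = −194566·3409977 + 790093·839731
1 = 790093·7659685 − 1774752·3409977
1 = −1774752·26389032 + 6114349·7659685
So 7659685·6114349 ≡ 1 (mod 26389032).

6114349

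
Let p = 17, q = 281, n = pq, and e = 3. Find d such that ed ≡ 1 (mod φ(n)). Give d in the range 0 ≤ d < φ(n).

2987

φ(n) = (p−1)(q−1) = 16·280 = 4480.
Need d with 3·d ≡ 1 (mod 4480). Apply the extended Euclidean algorithm:
4480 = 1493·3 + 1
3 = 3·1 + 0
Back-substitute:
1 = 4480 − 1493·3
So 3·(-1493) ≡ 1 (mod 4480), hence d ≡ -1493 ≡ 2987 (mod 4480).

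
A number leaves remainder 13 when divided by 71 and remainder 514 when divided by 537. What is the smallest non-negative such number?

Write x = 13 + 71·k. Then 71·k ≡ 514 − 13 ≡ 501 (mod 537).
Need 71⁻¹ mod 537. Extended Euclid on (537, 71):
537 = 7×71 + 40
71 = 1×40 + 31
40 = 1×31 + 9
31 = 3×9 + 4
9 = 2×4 + 1
4 = 4×1 + 0
Back-substitute:
1 = 9 − 2·4
1 = −2·31 + 7·9
1 = 7·40 − 9·31
1 = −9·71 + 16·40
1 = 16·537 − 121·71
71⁻¹ ≡ 416 (mod 537), so k ≡ 416·501 ≡ 60 (mod 537).
x = 13 + 71·60 = 4273.

4273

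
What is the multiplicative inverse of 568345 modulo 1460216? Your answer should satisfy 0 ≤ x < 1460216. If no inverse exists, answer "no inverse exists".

1157865

Run Euclid on (1460216, 568345):
1460216 = 2*568345 + 323526
568345 = 1*323526 + 244819
323526 = 1*244819 + 78707
244819 = 3*78707 + 8698
78707 = 9*8698 + 425
8698 = 20*425 + 198
425 = 2*198 + 29
198 = 6*29 + 24
29 = 1*24 + 5
24 = 4*5 + 4
5 = 1*4 + 1
4 = 4*1 + 0
gcd = 1, so the inverse exists. Back-substitute:
1 = 5 − 4
1 = −24 + 5·5
1 = 5·29 − 6·24
1 = −6·198 + 41·29
1 = 41·425 − 88·198
1 = −88·8698 + 1801·425
1 = 1801·78707 − 16297·8698
1 = −16297·244819 + 50692·78707
1 = 50692·323526 − 66989·244819
1 = −66989·568345 + 117681·323526
1 = 117681·1460216 − 302351·568345
So 568345·(-302351) ≡ 1 (mod 1460216), and -302351 ≡ 1157865 (mod 1460216).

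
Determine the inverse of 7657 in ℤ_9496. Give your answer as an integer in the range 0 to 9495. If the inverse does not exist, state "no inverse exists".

7193

gcd(9496, 7657) by repeated division:
9496 = 1·7657 + 1839
7657 = 4·1839 + 301
1839 = 6·301 + 33
301 = 9·33 + 4
33 = 8·4 + 1
4 = 4·1 + 0
The gcd is 1. Working backward:
1 = 33 − 8·4
1 = −8·301 + 73·33
1 = 73·1839 − 446·301
1 = −446·7657 + 1857·1839
1 = 1857·9496 − 2303·7657
Hence 7657⁻¹ ≡ -2303 ≡ 7193 (mod 9496).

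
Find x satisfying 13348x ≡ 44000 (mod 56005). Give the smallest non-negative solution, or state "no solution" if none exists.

First find gcd(13348, 56005):
56005 = 4×13348 + 2613
13348 = 5×2613 + 283
2613 = 9×283 + 66
283 = 4×66 + 19
66 = 3×19 + 9
19 = 2×9 + 1
9 = 9×1 + 0
gcd = 1, so a unique solution mod 56005 exists.
Back-substitute for the Bézout coefficients:
1 = 19 − 2·9
1 = −2·66 + 7·19
1 = 7·283 − 30·66
1 = −30·2613 + 277·283
1 = 277·13348 − 1415·2613
1 = −1415·56005 + 5937·13348
So 13348·(5937) ≡ 1 (mod 56005), giving 13348⁻¹ ≡ 5937.
x ≡ 13348⁻¹·44000 ≡ 5937·44000 ≡ 20680 (mod 56005).

20680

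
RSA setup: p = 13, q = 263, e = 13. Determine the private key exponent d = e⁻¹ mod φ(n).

φ(n) = (p−1)(q−1) = 12·262 = 3144.
Need d with 13·d ≡ 1 (mod 3144). Apply the extended Euclidean algorithm:
3144 = 241·13 + 11
13 = 1·11 + 2
11 = 5·2 + 1
2 = 2·1 + 0
Back-substitute:
1 = 11 − 5·2
1 = −5·13 + 6·11
1 = 6·3144 − 1451·13
So 13·(-1451) ≡ 1 (mod 3144), hence d ≡ -1451 ≡ 1693 (mod 3144).

1693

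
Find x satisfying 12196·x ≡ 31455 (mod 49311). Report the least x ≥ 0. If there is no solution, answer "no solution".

29142

First find gcd(12196, 49311):
49311 = 4·12196 + 527
12196 = 23·527 + 75
527 = 7·75 + 2
75 = 37·2 + 1
2 = 2·1 + 0
gcd = 1, so a unique solution mod 49311 exists.
Back-substitute for the Bézout coefficients:
1 = 75 − 37·2
1 = −37·527 + 260·75
1 = 260·12196 − 6017·527
1 = −6017·49311 + 24328·12196
So 12196·(24328) ≡ 1 (mod 49311), giving 12196⁻¹ ≡ 24328.
x ≡ 12196⁻¹·31455 ≡ 24328·31455 ≡ 29142 (mod 49311).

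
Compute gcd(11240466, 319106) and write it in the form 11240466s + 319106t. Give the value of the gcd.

Apply Euclid's algorithm to 11240466 and 319106:
11240466 = 35×319106 + 71756
319106 = 4×71756 + 32082
71756 = 2×32082 + 7592
32082 = 4×7592 + 1714
7592 = 4×1714 + 736
1714 = 2×736 + 242
736 = 3×242 + 10
242 = 24×10 + 2
10 = 5×2 + 0
gcd(11240466, 319106) = 2.
Working backward:
2 = 242 − 24·10
2 = −24·736 + 73·242
2 = 73·1714 − 170·736
2 = −170·7592 + 753·1714
2 = 753·32082 − 3182·7592
2 = −3182·71756 + 7117·32082
2 = 7117·319106 − 31650·71756
2 = −31650·11240466 + 1114867·319106
So 2 = (-31650)·11240466 + (1114867)·319106.

2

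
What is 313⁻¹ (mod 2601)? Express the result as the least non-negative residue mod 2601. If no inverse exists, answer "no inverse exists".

2011

Run Euclid on (2601, 313):
2601 = 8*313 + 97
313 = 3*97 + 22
97 = 4*22 + 9
22 = 2*9 + 4
9 = 2*4 + 1
4 = 4*1 + 0
Since gcd(313, 2601) = 1, back-substitute to write 1 as a combination:
1 = 9 − 2·4
1 = −2·22 + 5·9
1 = 5·97 − 22·22
1 = −22·313 + 71·97
1 = 71·2601 − 590·313
Hence 313⁻¹ ≡ -590 ≡ 2011 (mod 2601).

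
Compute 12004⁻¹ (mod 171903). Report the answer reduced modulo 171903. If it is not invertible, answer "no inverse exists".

146656

Apply the Euclidean algorithm to 171903 and 12004:
171903 = 14×12004 + 3847
12004 = 3×3847 + 463
3847 = 8×463 + 143
463 = 3×143 + 34
143 = 4×34 + 7
34 = 4×7 + 6
7 = 1×6 + 1
6 = 6×1 + 0
The gcd is 1. Working backward:
1 = 7 − 6
1 = −34 + 5·7
1 = 5·143 − 21·34
1 = −21·463 + 68·143
1 = 68·3847 − 565·463
1 = −565·12004 + 1763·3847
1 = 1763·171903 − 25247·12004
Thus 12004·(-25247) ≡ 1 (mod 171903); reducing, -25247 mod 171903 = 146656.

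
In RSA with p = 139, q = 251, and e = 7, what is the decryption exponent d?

24643

φ(n) = (p−1)(q−1) = 138·250 = 34500.
Need d with 7·d ≡ 1 (mod 34500). Apply the extended Euclidean algorithm:
34500 = 4928·7 + 4
7 = 1·4 + 3
4 = 1·3 + 1
3 = 3·1 + 0
Back-substitute:
1 = 4 − 3
1 = −7 + 2·4
1 = 2·34500 − 9857·7
So 7·(-9857) ≡ 1 (mod 34500), hence d ≡ -9857 ≡ 24643 (mod 34500).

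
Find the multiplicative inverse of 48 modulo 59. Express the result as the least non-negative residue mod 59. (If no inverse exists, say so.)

Run Euclid on (59, 48):
59 = 1·48 + 11
48 = 4·11 + 4
11 = 2·4 + 3
4 = 1·3 + 1
3 = 3·1 + 0
gcd = 1, so the inverse exists. Back-substitute:
1 = 4 − 3
1 = −11 + 3·4
1 = 3·48 − 13·11
1 = −13·59 + 16·48
So 48·16 ≡ 1 (mod 59).

16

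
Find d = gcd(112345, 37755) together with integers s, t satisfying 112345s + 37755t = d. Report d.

Repeated division:
112345 = 2·37755 + 36835
37755 = 1·36835 + 920
36835 = 40·920 + 35
920 = 26·35 + 10
35 = 3·10 + 5
10 = 2·5 + 0
gcd(112345, 37755) = 5.
Back-substituting:
5 = 35 − 3·10
5 = −3·920 + 79·35
5 = 79·36835 − 3163·920
5 = −3163·37755 + 3242·36835
5 = 3242·112345 − 9647·37755
So 5 = (3242)·112345 + (-9647)·37755.

5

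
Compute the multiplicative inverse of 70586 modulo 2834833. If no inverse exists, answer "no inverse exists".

gcd(2834833, 70586) by repeated division:
2834833 = 40*70586 + 11393
70586 = 6*11393 + 2228
11393 = 5*2228 + 253
2228 = 8*253 + 204
253 = 1*204 + 49
204 = 4*49 + 8
49 = 6*8 + 1
8 = 8*1 + 0
The gcd is 1. Working backward:
1 = 49 − 6·8
1 = −6·204 + 25·49
1 = 25·253 − 31·204
1 = −31·2228 + 273·253
1 = 273·11393 − 1396·2228
1 = −1396·70586 + 8649·11393
1 = 8649·2834833 − 347356·70586
So 70586·(-347356) ≡ 1 (mod 2834833), and -347356 ≡ 2487477 (mod 2834833).

2487477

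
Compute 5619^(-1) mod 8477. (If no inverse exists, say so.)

gcd(8477, 5619) by repeated division:
8477 = 1×5619 + 2858
5619 = 1×2858 + 2761
2858 = 1×2761 + 97
2761 = 28×97 + 45
97 = 2×45 + 7
45 = 6×7 + 3
7 = 2×3 + 1
3 = 3×1 + 0
The gcd is 1. Working backward:
1 = 7 − 2·3
1 = −2·45 + 13·7
1 = 13·97 − 28·45
1 = −28·2761 + 797·97
1 = 797·2858 − 825·2761
1 = −825·5619 + 1622·2858
1 = 1622·8477 − 2447·5619
So 5619·(-2447) ≡ 1 (mod 8477), and -2447 ≡ 6030 (mod 8477).

6030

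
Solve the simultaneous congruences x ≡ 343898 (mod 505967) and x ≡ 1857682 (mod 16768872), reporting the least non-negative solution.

1806529207114

Write x = 343898 + 505967·k. Then 505967·k ≡ 1857682 − 343898 ≡ 1513784 (mod 16768872).
Need 505967⁻¹ mod 16768872. Extended Euclid on (16768872, 505967):
16768872 = 33*505967 + 71961
505967 = 7*71961 + 2240
71961 = 32*2240 + 281
2240 = 7*281 + 273
281 = 1*273 + 8
273 = 34*8 + 1
8 = 8*1 + 0
Back-substitute:
1 = 273 − 34·8
1 = −34·281 + 35·273
1 = 35·2240 − 279·281
1 = −279·71961 + 8963·2240
1 = 8963·505967 − 63020·71961
1 = −63020·16768872 + 2088623·505967
505967⁻¹ ≡ 2088623 (mod 16768872), so k ≡ 2088623·1513784 ≡ 3570448 (mod 16768872).
x = 343898 + 505967·3570448 = 1806529207114.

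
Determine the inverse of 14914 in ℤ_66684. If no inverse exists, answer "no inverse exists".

Euclidean algorithm on 66684, 14914:
66684 = 4×14914 + 7028
14914 = 2×7028 + 858
7028 = 8×858 + 164
858 = 5×164 + 38
164 = 4×38 + 12
38 = 3×12 + 2
12 = 6×2 + 0
gcd(14914, 66684) = 2 ≠ 1, so 14914 has no multiplicative inverse modulo 66684.

no inverse exists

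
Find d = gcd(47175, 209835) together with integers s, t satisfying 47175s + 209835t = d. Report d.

Apply Euclid's algorithm to 209835 and 47175:
209835 = 4*47175 + 21135
47175 = 2*21135 + 4905
21135 = 4*4905 + 1515
4905 = 3*1515 + 360
1515 = 4*360 + 75
360 = 4*75 + 60
75 = 1*60 + 15
60 = 4*15 + 0
gcd(47175, 209835) = 15.
Working backward:
15 = 75 − 60
15 = −360 + 5·75
15 = 5·1515 − 21·360
15 = −21·4905 + 68·1515
15 = 68·21135 − 293·4905
15 = −293·47175 + 654·21135
15 = 654·209835 − 2909·47175
So 15 = (654)·209835 + (-2909)·47175.

15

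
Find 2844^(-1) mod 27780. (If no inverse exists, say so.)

Compute gcd(2844, 27780):
27780 = 9*2844 + 2184
2844 = 1*2184 + 660
2184 = 3*660 + 204
660 = 3*204 + 48
204 = 4*48 + 12
48 = 4*12 + 0
The gcd is 12, not 1, hence no inverse exists.

no inverse exists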